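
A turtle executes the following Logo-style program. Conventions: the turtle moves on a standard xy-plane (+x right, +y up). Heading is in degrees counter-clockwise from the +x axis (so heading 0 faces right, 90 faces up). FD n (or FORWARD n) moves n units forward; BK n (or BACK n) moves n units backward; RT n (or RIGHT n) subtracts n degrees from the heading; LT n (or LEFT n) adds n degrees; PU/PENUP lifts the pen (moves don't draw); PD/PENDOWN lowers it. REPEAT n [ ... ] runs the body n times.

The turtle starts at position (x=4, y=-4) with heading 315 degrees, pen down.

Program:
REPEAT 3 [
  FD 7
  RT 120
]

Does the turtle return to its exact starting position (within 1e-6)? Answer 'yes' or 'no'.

Answer: yes

Derivation:
Executing turtle program step by step:
Start: pos=(4,-4), heading=315, pen down
REPEAT 3 [
  -- iteration 1/3 --
  FD 7: (4,-4) -> (8.95,-8.95) [heading=315, draw]
  RT 120: heading 315 -> 195
  -- iteration 2/3 --
  FD 7: (8.95,-8.95) -> (2.188,-10.761) [heading=195, draw]
  RT 120: heading 195 -> 75
  -- iteration 3/3 --
  FD 7: (2.188,-10.761) -> (4,-4) [heading=75, draw]
  RT 120: heading 75 -> 315
]
Final: pos=(4,-4), heading=315, 3 segment(s) drawn

Start position: (4, -4)
Final position: (4, -4)
Distance = 0; < 1e-6 -> CLOSED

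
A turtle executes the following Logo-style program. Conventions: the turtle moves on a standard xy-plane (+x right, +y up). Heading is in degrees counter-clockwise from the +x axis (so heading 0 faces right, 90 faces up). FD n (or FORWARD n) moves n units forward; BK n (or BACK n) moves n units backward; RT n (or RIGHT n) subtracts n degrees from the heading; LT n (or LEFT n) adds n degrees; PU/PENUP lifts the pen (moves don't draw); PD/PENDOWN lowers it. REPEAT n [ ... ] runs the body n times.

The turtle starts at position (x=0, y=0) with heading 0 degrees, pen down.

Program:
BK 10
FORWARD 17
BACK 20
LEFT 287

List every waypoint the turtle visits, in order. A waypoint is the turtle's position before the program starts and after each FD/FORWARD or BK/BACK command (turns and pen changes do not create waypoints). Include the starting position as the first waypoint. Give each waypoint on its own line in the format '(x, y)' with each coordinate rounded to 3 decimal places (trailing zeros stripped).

Executing turtle program step by step:
Start: pos=(0,0), heading=0, pen down
BK 10: (0,0) -> (-10,0) [heading=0, draw]
FD 17: (-10,0) -> (7,0) [heading=0, draw]
BK 20: (7,0) -> (-13,0) [heading=0, draw]
LT 287: heading 0 -> 287
Final: pos=(-13,0), heading=287, 3 segment(s) drawn
Waypoints (4 total):
(0, 0)
(-10, 0)
(7, 0)
(-13, 0)

Answer: (0, 0)
(-10, 0)
(7, 0)
(-13, 0)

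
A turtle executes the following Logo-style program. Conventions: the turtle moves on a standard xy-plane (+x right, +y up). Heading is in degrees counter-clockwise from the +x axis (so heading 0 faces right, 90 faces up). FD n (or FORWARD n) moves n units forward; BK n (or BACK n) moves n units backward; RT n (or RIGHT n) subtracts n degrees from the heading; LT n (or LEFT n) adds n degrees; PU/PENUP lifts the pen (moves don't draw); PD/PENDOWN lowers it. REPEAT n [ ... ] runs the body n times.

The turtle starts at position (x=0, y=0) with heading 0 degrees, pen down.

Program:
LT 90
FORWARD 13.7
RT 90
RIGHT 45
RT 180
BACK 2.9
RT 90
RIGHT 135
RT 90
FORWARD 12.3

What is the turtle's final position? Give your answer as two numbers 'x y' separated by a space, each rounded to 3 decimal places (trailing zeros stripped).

Answer: -10.249 11.649

Derivation:
Executing turtle program step by step:
Start: pos=(0,0), heading=0, pen down
LT 90: heading 0 -> 90
FD 13.7: (0,0) -> (0,13.7) [heading=90, draw]
RT 90: heading 90 -> 0
RT 45: heading 0 -> 315
RT 180: heading 315 -> 135
BK 2.9: (0,13.7) -> (2.051,11.649) [heading=135, draw]
RT 90: heading 135 -> 45
RT 135: heading 45 -> 270
RT 90: heading 270 -> 180
FD 12.3: (2.051,11.649) -> (-10.249,11.649) [heading=180, draw]
Final: pos=(-10.249,11.649), heading=180, 3 segment(s) drawn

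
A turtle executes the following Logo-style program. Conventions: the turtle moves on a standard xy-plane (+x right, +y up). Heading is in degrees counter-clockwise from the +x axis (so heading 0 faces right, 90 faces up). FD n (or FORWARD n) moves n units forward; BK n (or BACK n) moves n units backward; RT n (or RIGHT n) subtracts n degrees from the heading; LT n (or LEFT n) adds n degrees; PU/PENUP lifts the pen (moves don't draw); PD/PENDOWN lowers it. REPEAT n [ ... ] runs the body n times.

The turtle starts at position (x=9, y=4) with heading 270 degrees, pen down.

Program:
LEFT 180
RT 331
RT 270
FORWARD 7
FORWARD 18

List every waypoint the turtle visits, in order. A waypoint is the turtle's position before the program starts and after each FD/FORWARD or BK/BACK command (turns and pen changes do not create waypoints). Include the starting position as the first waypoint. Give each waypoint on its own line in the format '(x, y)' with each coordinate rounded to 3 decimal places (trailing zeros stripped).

Answer: (9, 4)
(2.878, 0.606)
(-12.865, -8.12)

Derivation:
Executing turtle program step by step:
Start: pos=(9,4), heading=270, pen down
LT 180: heading 270 -> 90
RT 331: heading 90 -> 119
RT 270: heading 119 -> 209
FD 7: (9,4) -> (2.878,0.606) [heading=209, draw]
FD 18: (2.878,0.606) -> (-12.865,-8.12) [heading=209, draw]
Final: pos=(-12.865,-8.12), heading=209, 2 segment(s) drawn
Waypoints (3 total):
(9, 4)
(2.878, 0.606)
(-12.865, -8.12)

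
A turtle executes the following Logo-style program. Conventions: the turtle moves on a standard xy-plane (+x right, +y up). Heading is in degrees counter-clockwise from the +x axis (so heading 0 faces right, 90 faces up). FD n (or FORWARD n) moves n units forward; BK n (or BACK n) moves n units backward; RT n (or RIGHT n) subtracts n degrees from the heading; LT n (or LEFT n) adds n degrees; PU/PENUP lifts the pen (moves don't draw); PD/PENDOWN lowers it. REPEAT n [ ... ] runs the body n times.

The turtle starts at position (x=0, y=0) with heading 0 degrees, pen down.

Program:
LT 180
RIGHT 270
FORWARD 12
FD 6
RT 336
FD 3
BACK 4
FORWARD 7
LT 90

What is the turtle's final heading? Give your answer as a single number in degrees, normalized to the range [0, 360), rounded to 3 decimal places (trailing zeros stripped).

Answer: 24

Derivation:
Executing turtle program step by step:
Start: pos=(0,0), heading=0, pen down
LT 180: heading 0 -> 180
RT 270: heading 180 -> 270
FD 12: (0,0) -> (0,-12) [heading=270, draw]
FD 6: (0,-12) -> (0,-18) [heading=270, draw]
RT 336: heading 270 -> 294
FD 3: (0,-18) -> (1.22,-20.741) [heading=294, draw]
BK 4: (1.22,-20.741) -> (-0.407,-17.086) [heading=294, draw]
FD 7: (-0.407,-17.086) -> (2.44,-23.481) [heading=294, draw]
LT 90: heading 294 -> 24
Final: pos=(2.44,-23.481), heading=24, 5 segment(s) drawn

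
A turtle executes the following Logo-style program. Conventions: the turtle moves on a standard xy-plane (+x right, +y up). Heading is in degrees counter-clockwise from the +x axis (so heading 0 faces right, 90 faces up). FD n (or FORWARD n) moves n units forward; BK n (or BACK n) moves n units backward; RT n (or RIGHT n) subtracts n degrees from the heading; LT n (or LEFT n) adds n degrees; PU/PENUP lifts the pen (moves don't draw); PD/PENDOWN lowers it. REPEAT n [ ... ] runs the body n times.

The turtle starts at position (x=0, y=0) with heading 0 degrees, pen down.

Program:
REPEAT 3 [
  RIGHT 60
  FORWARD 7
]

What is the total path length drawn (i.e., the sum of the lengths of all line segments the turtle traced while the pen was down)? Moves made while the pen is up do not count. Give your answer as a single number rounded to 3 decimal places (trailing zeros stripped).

Answer: 21

Derivation:
Executing turtle program step by step:
Start: pos=(0,0), heading=0, pen down
REPEAT 3 [
  -- iteration 1/3 --
  RT 60: heading 0 -> 300
  FD 7: (0,0) -> (3.5,-6.062) [heading=300, draw]
  -- iteration 2/3 --
  RT 60: heading 300 -> 240
  FD 7: (3.5,-6.062) -> (0,-12.124) [heading=240, draw]
  -- iteration 3/3 --
  RT 60: heading 240 -> 180
  FD 7: (0,-12.124) -> (-7,-12.124) [heading=180, draw]
]
Final: pos=(-7,-12.124), heading=180, 3 segment(s) drawn

Segment lengths:
  seg 1: (0,0) -> (3.5,-6.062), length = 7
  seg 2: (3.5,-6.062) -> (0,-12.124), length = 7
  seg 3: (0,-12.124) -> (-7,-12.124), length = 7
Total = 21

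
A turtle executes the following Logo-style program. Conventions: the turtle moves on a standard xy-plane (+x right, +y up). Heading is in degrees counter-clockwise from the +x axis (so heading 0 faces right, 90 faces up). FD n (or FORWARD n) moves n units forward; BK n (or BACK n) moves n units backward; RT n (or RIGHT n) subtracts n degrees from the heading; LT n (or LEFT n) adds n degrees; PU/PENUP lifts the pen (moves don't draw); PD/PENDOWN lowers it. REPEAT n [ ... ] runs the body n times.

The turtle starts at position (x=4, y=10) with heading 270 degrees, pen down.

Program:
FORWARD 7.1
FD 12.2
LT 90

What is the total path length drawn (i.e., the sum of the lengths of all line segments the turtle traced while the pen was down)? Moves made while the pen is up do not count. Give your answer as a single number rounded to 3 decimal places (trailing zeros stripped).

Executing turtle program step by step:
Start: pos=(4,10), heading=270, pen down
FD 7.1: (4,10) -> (4,2.9) [heading=270, draw]
FD 12.2: (4,2.9) -> (4,-9.3) [heading=270, draw]
LT 90: heading 270 -> 0
Final: pos=(4,-9.3), heading=0, 2 segment(s) drawn

Segment lengths:
  seg 1: (4,10) -> (4,2.9), length = 7.1
  seg 2: (4,2.9) -> (4,-9.3), length = 12.2
Total = 19.3

Answer: 19.3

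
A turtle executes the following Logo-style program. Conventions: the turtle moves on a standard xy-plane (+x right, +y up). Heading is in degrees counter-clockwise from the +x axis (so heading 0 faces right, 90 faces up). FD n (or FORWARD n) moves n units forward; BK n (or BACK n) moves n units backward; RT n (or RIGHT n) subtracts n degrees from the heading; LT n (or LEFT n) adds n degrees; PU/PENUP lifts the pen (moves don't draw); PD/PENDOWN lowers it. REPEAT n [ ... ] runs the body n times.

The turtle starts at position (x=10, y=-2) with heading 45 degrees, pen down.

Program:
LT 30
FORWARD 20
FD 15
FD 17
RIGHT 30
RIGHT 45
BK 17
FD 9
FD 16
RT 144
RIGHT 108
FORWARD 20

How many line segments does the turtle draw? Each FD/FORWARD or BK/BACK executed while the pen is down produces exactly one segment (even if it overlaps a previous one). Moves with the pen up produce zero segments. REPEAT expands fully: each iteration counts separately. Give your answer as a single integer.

Executing turtle program step by step:
Start: pos=(10,-2), heading=45, pen down
LT 30: heading 45 -> 75
FD 20: (10,-2) -> (15.176,17.319) [heading=75, draw]
FD 15: (15.176,17.319) -> (19.059,31.807) [heading=75, draw]
FD 17: (19.059,31.807) -> (23.459,48.228) [heading=75, draw]
RT 30: heading 75 -> 45
RT 45: heading 45 -> 0
BK 17: (23.459,48.228) -> (6.459,48.228) [heading=0, draw]
FD 9: (6.459,48.228) -> (15.459,48.228) [heading=0, draw]
FD 16: (15.459,48.228) -> (31.459,48.228) [heading=0, draw]
RT 144: heading 0 -> 216
RT 108: heading 216 -> 108
FD 20: (31.459,48.228) -> (25.278,67.249) [heading=108, draw]
Final: pos=(25.278,67.249), heading=108, 7 segment(s) drawn
Segments drawn: 7

Answer: 7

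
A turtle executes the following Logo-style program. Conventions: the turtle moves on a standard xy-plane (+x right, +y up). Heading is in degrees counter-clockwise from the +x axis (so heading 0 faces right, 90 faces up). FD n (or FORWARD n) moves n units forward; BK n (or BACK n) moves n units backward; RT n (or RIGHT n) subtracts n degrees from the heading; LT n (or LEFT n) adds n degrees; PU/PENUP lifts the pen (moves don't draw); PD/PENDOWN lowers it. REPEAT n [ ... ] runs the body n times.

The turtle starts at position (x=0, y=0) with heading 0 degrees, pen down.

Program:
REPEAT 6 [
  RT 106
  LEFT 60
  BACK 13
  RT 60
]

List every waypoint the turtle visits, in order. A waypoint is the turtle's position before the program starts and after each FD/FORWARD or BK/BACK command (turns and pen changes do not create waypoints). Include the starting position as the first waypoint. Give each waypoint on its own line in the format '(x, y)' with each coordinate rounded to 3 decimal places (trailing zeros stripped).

Executing turtle program step by step:
Start: pos=(0,0), heading=0, pen down
REPEAT 6 [
  -- iteration 1/6 --
  RT 106: heading 0 -> 254
  LT 60: heading 254 -> 314
  BK 13: (0,0) -> (-9.031,9.351) [heading=314, draw]
  RT 60: heading 314 -> 254
  -- iteration 2/6 --
  RT 106: heading 254 -> 148
  LT 60: heading 148 -> 208
  BK 13: (-9.031,9.351) -> (2.448,15.455) [heading=208, draw]
  RT 60: heading 208 -> 148
  -- iteration 3/6 --
  RT 106: heading 148 -> 42
  LT 60: heading 42 -> 102
  BK 13: (2.448,15.455) -> (5.151,2.739) [heading=102, draw]
  RT 60: heading 102 -> 42
  -- iteration 4/6 --
  RT 106: heading 42 -> 296
  LT 60: heading 296 -> 356
  BK 13: (5.151,2.739) -> (-7.818,3.645) [heading=356, draw]
  RT 60: heading 356 -> 296
  -- iteration 5/6 --
  RT 106: heading 296 -> 190
  LT 60: heading 190 -> 250
  BK 13: (-7.818,3.645) -> (-3.371,15.861) [heading=250, draw]
  RT 60: heading 250 -> 190
  -- iteration 6/6 --
  RT 106: heading 190 -> 84
  LT 60: heading 84 -> 144
  BK 13: (-3.371,15.861) -> (7.146,8.22) [heading=144, draw]
  RT 60: heading 144 -> 84
]
Final: pos=(7.146,8.22), heading=84, 6 segment(s) drawn
Waypoints (7 total):
(0, 0)
(-9.031, 9.351)
(2.448, 15.455)
(5.151, 2.739)
(-7.818, 3.645)
(-3.371, 15.861)
(7.146, 8.22)

Answer: (0, 0)
(-9.031, 9.351)
(2.448, 15.455)
(5.151, 2.739)
(-7.818, 3.645)
(-3.371, 15.861)
(7.146, 8.22)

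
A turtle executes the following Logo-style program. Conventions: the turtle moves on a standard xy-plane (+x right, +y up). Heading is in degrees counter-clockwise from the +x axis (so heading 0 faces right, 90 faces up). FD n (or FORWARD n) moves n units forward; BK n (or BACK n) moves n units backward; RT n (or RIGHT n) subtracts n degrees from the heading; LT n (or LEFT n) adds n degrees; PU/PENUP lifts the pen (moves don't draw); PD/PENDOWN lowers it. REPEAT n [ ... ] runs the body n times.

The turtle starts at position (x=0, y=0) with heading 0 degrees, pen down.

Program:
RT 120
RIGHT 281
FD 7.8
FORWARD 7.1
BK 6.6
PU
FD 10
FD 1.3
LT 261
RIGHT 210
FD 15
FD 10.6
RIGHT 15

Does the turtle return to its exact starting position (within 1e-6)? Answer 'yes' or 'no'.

Answer: no

Derivation:
Executing turtle program step by step:
Start: pos=(0,0), heading=0, pen down
RT 120: heading 0 -> 240
RT 281: heading 240 -> 319
FD 7.8: (0,0) -> (5.887,-5.117) [heading=319, draw]
FD 7.1: (5.887,-5.117) -> (11.245,-9.775) [heading=319, draw]
BK 6.6: (11.245,-9.775) -> (6.264,-5.445) [heading=319, draw]
PU: pen up
FD 10: (6.264,-5.445) -> (13.811,-12.006) [heading=319, move]
FD 1.3: (13.811,-12.006) -> (14.792,-12.859) [heading=319, move]
LT 261: heading 319 -> 220
RT 210: heading 220 -> 10
FD 15: (14.792,-12.859) -> (29.564,-10.254) [heading=10, move]
FD 10.6: (29.564,-10.254) -> (40.003,-8.413) [heading=10, move]
RT 15: heading 10 -> 355
Final: pos=(40.003,-8.413), heading=355, 3 segment(s) drawn

Start position: (0, 0)
Final position: (40.003, -8.413)
Distance = 40.879; >= 1e-6 -> NOT closed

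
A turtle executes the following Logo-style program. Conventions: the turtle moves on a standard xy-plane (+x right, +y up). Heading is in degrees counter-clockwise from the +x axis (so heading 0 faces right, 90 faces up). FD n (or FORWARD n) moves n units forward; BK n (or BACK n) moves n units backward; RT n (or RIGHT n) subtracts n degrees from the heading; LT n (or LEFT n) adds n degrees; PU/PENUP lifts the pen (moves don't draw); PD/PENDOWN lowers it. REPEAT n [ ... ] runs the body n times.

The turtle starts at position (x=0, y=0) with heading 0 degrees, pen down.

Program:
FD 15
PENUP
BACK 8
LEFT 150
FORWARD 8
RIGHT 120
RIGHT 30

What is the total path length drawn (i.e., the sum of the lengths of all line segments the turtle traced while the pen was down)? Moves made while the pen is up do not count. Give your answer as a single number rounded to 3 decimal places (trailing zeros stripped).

Answer: 15

Derivation:
Executing turtle program step by step:
Start: pos=(0,0), heading=0, pen down
FD 15: (0,0) -> (15,0) [heading=0, draw]
PU: pen up
BK 8: (15,0) -> (7,0) [heading=0, move]
LT 150: heading 0 -> 150
FD 8: (7,0) -> (0.072,4) [heading=150, move]
RT 120: heading 150 -> 30
RT 30: heading 30 -> 0
Final: pos=(0.072,4), heading=0, 1 segment(s) drawn

Segment lengths:
  seg 1: (0,0) -> (15,0), length = 15
Total = 15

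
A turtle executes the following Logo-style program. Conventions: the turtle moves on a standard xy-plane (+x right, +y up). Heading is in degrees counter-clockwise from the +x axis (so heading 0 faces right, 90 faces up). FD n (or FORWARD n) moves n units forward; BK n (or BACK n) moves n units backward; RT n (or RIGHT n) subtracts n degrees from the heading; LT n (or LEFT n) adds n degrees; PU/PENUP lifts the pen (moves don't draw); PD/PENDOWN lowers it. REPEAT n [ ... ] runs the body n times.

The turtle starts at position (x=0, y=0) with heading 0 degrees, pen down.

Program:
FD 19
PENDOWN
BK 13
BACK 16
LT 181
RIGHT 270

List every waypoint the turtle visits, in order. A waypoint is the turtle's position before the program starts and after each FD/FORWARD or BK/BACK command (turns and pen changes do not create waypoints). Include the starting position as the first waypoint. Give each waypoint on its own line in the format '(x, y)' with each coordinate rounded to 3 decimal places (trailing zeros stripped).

Answer: (0, 0)
(19, 0)
(6, 0)
(-10, 0)

Derivation:
Executing turtle program step by step:
Start: pos=(0,0), heading=0, pen down
FD 19: (0,0) -> (19,0) [heading=0, draw]
PD: pen down
BK 13: (19,0) -> (6,0) [heading=0, draw]
BK 16: (6,0) -> (-10,0) [heading=0, draw]
LT 181: heading 0 -> 181
RT 270: heading 181 -> 271
Final: pos=(-10,0), heading=271, 3 segment(s) drawn
Waypoints (4 total):
(0, 0)
(19, 0)
(6, 0)
(-10, 0)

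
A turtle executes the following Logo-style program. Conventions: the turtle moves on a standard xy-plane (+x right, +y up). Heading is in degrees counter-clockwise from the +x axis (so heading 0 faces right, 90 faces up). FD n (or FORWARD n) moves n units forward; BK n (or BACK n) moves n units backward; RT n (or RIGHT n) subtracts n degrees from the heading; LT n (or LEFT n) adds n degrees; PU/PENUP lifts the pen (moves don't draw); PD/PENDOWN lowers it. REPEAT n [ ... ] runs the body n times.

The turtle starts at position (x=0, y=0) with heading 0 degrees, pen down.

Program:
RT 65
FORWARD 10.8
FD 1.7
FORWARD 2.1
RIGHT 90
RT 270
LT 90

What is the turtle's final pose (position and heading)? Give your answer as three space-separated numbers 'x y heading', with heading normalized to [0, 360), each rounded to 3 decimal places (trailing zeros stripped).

Executing turtle program step by step:
Start: pos=(0,0), heading=0, pen down
RT 65: heading 0 -> 295
FD 10.8: (0,0) -> (4.564,-9.788) [heading=295, draw]
FD 1.7: (4.564,-9.788) -> (5.283,-11.329) [heading=295, draw]
FD 2.1: (5.283,-11.329) -> (6.17,-13.232) [heading=295, draw]
RT 90: heading 295 -> 205
RT 270: heading 205 -> 295
LT 90: heading 295 -> 25
Final: pos=(6.17,-13.232), heading=25, 3 segment(s) drawn

Answer: 6.17 -13.232 25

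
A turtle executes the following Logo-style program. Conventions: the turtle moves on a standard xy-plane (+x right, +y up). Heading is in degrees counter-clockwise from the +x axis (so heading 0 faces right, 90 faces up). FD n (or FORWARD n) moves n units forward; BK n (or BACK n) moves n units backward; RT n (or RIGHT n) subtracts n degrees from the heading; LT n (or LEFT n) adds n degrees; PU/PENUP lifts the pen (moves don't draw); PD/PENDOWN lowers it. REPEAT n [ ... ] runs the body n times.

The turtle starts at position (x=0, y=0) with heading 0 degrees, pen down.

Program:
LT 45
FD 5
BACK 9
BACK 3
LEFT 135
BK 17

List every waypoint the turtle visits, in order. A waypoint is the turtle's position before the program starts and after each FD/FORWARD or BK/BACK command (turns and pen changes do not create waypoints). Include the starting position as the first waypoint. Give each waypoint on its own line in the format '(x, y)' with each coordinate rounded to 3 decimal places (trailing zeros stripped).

Answer: (0, 0)
(3.536, 3.536)
(-2.828, -2.828)
(-4.95, -4.95)
(12.05, -4.95)

Derivation:
Executing turtle program step by step:
Start: pos=(0,0), heading=0, pen down
LT 45: heading 0 -> 45
FD 5: (0,0) -> (3.536,3.536) [heading=45, draw]
BK 9: (3.536,3.536) -> (-2.828,-2.828) [heading=45, draw]
BK 3: (-2.828,-2.828) -> (-4.95,-4.95) [heading=45, draw]
LT 135: heading 45 -> 180
BK 17: (-4.95,-4.95) -> (12.05,-4.95) [heading=180, draw]
Final: pos=(12.05,-4.95), heading=180, 4 segment(s) drawn
Waypoints (5 total):
(0, 0)
(3.536, 3.536)
(-2.828, -2.828)
(-4.95, -4.95)
(12.05, -4.95)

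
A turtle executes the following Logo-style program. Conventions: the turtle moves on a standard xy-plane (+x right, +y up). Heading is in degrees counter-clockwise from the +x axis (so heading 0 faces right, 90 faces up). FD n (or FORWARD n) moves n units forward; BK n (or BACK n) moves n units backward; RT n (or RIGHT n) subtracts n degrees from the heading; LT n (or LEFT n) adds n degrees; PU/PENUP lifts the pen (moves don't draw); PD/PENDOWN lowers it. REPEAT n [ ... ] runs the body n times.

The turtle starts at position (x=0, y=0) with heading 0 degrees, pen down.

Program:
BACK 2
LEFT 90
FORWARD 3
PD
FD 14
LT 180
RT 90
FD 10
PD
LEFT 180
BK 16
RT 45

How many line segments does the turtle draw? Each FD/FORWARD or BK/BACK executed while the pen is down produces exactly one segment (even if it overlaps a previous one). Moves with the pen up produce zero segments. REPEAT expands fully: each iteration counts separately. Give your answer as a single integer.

Answer: 5

Derivation:
Executing turtle program step by step:
Start: pos=(0,0), heading=0, pen down
BK 2: (0,0) -> (-2,0) [heading=0, draw]
LT 90: heading 0 -> 90
FD 3: (-2,0) -> (-2,3) [heading=90, draw]
PD: pen down
FD 14: (-2,3) -> (-2,17) [heading=90, draw]
LT 180: heading 90 -> 270
RT 90: heading 270 -> 180
FD 10: (-2,17) -> (-12,17) [heading=180, draw]
PD: pen down
LT 180: heading 180 -> 0
BK 16: (-12,17) -> (-28,17) [heading=0, draw]
RT 45: heading 0 -> 315
Final: pos=(-28,17), heading=315, 5 segment(s) drawn
Segments drawn: 5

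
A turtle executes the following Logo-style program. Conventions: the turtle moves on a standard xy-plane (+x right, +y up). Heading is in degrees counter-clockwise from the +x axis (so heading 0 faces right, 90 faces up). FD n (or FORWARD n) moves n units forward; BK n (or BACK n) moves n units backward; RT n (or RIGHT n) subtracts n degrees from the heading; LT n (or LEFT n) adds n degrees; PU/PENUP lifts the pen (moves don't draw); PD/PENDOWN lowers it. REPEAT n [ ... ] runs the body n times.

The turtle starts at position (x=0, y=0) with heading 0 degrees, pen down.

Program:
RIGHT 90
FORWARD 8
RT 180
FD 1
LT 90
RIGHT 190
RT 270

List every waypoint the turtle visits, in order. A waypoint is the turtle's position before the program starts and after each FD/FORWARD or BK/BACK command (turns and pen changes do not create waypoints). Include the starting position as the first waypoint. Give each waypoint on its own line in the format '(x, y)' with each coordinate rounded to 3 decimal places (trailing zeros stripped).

Executing turtle program step by step:
Start: pos=(0,0), heading=0, pen down
RT 90: heading 0 -> 270
FD 8: (0,0) -> (0,-8) [heading=270, draw]
RT 180: heading 270 -> 90
FD 1: (0,-8) -> (0,-7) [heading=90, draw]
LT 90: heading 90 -> 180
RT 190: heading 180 -> 350
RT 270: heading 350 -> 80
Final: pos=(0,-7), heading=80, 2 segment(s) drawn
Waypoints (3 total):
(0, 0)
(0, -8)
(0, -7)

Answer: (0, 0)
(0, -8)
(0, -7)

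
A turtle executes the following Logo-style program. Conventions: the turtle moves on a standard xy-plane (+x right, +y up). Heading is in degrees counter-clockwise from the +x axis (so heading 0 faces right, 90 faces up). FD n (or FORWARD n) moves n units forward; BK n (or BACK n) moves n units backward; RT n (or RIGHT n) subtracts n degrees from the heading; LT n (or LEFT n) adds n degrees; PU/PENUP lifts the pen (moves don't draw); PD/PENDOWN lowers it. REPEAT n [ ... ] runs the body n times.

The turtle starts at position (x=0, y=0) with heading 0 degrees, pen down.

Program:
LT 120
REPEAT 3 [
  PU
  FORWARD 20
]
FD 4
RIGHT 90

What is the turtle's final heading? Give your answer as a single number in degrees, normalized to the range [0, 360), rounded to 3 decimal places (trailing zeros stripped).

Executing turtle program step by step:
Start: pos=(0,0), heading=0, pen down
LT 120: heading 0 -> 120
REPEAT 3 [
  -- iteration 1/3 --
  PU: pen up
  FD 20: (0,0) -> (-10,17.321) [heading=120, move]
  -- iteration 2/3 --
  PU: pen up
  FD 20: (-10,17.321) -> (-20,34.641) [heading=120, move]
  -- iteration 3/3 --
  PU: pen up
  FD 20: (-20,34.641) -> (-30,51.962) [heading=120, move]
]
FD 4: (-30,51.962) -> (-32,55.426) [heading=120, move]
RT 90: heading 120 -> 30
Final: pos=(-32,55.426), heading=30, 0 segment(s) drawn

Answer: 30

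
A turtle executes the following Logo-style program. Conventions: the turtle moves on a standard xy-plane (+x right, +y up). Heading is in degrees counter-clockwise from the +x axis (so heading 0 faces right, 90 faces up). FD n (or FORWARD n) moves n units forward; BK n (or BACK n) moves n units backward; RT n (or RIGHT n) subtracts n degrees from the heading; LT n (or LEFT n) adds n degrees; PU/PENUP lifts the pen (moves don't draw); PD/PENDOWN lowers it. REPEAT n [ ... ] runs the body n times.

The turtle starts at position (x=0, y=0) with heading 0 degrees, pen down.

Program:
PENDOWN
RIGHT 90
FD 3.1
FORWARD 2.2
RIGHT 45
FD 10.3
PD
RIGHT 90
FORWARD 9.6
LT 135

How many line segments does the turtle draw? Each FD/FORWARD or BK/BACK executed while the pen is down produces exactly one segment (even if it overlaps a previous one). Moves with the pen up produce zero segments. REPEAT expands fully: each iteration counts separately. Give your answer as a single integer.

Answer: 4

Derivation:
Executing turtle program step by step:
Start: pos=(0,0), heading=0, pen down
PD: pen down
RT 90: heading 0 -> 270
FD 3.1: (0,0) -> (0,-3.1) [heading=270, draw]
FD 2.2: (0,-3.1) -> (0,-5.3) [heading=270, draw]
RT 45: heading 270 -> 225
FD 10.3: (0,-5.3) -> (-7.283,-12.583) [heading=225, draw]
PD: pen down
RT 90: heading 225 -> 135
FD 9.6: (-7.283,-12.583) -> (-14.071,-5.795) [heading=135, draw]
LT 135: heading 135 -> 270
Final: pos=(-14.071,-5.795), heading=270, 4 segment(s) drawn
Segments drawn: 4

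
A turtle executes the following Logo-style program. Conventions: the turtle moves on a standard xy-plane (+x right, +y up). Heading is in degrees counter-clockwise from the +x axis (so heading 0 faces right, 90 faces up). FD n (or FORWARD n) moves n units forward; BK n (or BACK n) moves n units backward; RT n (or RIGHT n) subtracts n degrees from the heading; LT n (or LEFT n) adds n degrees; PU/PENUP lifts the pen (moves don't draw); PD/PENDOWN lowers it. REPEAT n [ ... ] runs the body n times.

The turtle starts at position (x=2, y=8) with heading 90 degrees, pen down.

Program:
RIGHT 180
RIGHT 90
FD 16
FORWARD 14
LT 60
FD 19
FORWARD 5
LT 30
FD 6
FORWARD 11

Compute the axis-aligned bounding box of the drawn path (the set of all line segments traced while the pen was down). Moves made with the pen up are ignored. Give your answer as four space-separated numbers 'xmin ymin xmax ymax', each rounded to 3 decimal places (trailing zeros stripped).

Answer: -40 -29.785 2 8

Derivation:
Executing turtle program step by step:
Start: pos=(2,8), heading=90, pen down
RT 180: heading 90 -> 270
RT 90: heading 270 -> 180
FD 16: (2,8) -> (-14,8) [heading=180, draw]
FD 14: (-14,8) -> (-28,8) [heading=180, draw]
LT 60: heading 180 -> 240
FD 19: (-28,8) -> (-37.5,-8.454) [heading=240, draw]
FD 5: (-37.5,-8.454) -> (-40,-12.785) [heading=240, draw]
LT 30: heading 240 -> 270
FD 6: (-40,-12.785) -> (-40,-18.785) [heading=270, draw]
FD 11: (-40,-18.785) -> (-40,-29.785) [heading=270, draw]
Final: pos=(-40,-29.785), heading=270, 6 segment(s) drawn

Segment endpoints: x in {-40, -37.5, -28, -14, 2}, y in {-29.785, -18.785, -12.785, -8.454, 8, 8, 8}
xmin=-40, ymin=-29.785, xmax=2, ymax=8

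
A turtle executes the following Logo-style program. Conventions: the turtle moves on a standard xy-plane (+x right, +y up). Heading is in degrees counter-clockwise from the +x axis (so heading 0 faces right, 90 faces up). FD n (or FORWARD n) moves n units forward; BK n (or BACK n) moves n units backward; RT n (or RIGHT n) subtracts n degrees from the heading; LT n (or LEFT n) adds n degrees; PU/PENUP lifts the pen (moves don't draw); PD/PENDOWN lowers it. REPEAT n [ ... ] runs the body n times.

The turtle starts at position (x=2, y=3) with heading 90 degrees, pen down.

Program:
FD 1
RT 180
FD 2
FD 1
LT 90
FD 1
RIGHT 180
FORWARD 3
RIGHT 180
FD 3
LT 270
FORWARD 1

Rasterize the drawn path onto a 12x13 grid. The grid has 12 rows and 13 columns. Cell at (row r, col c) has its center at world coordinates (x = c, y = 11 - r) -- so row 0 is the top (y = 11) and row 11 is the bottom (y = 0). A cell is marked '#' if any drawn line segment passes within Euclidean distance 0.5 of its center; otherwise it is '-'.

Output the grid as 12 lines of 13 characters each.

Segment 0: (2,3) -> (2,4)
Segment 1: (2,4) -> (2,2)
Segment 2: (2,2) -> (2,1)
Segment 3: (2,1) -> (3,1)
Segment 4: (3,1) -> (0,1)
Segment 5: (0,1) -> (3,1)
Segment 6: (3,1) -> (3,0)

Answer: -------------
-------------
-------------
-------------
-------------
-------------
-------------
--#----------
--#----------
--#----------
####---------
---#---------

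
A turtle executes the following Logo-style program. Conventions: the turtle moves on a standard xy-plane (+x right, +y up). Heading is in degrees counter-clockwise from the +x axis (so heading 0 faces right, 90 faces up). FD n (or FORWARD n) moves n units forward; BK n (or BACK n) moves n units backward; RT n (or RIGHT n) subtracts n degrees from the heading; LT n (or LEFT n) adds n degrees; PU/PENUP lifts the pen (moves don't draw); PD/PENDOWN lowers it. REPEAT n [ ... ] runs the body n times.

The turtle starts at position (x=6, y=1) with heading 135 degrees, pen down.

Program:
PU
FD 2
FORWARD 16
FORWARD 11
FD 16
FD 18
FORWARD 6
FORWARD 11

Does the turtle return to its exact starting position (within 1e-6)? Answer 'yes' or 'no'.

Answer: no

Derivation:
Executing turtle program step by step:
Start: pos=(6,1), heading=135, pen down
PU: pen up
FD 2: (6,1) -> (4.586,2.414) [heading=135, move]
FD 16: (4.586,2.414) -> (-6.728,13.728) [heading=135, move]
FD 11: (-6.728,13.728) -> (-14.506,21.506) [heading=135, move]
FD 16: (-14.506,21.506) -> (-25.82,32.82) [heading=135, move]
FD 18: (-25.82,32.82) -> (-38.548,45.548) [heading=135, move]
FD 6: (-38.548,45.548) -> (-42.79,49.79) [heading=135, move]
FD 11: (-42.79,49.79) -> (-50.569,57.569) [heading=135, move]
Final: pos=(-50.569,57.569), heading=135, 0 segment(s) drawn

Start position: (6, 1)
Final position: (-50.569, 57.569)
Distance = 80; >= 1e-6 -> NOT closed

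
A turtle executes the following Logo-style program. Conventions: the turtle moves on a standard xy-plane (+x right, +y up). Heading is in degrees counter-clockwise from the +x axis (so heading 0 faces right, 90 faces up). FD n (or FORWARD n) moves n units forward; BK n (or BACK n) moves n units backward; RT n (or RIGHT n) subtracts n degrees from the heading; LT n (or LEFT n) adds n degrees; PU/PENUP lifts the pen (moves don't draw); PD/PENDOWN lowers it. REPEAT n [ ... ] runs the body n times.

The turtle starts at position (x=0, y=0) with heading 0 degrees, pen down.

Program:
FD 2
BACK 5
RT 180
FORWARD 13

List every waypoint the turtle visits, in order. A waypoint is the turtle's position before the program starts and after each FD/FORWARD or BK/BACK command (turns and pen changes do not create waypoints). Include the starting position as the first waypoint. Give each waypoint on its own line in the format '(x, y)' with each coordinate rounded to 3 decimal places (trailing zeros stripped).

Executing turtle program step by step:
Start: pos=(0,0), heading=0, pen down
FD 2: (0,0) -> (2,0) [heading=0, draw]
BK 5: (2,0) -> (-3,0) [heading=0, draw]
RT 180: heading 0 -> 180
FD 13: (-3,0) -> (-16,0) [heading=180, draw]
Final: pos=(-16,0), heading=180, 3 segment(s) drawn
Waypoints (4 total):
(0, 0)
(2, 0)
(-3, 0)
(-16, 0)

Answer: (0, 0)
(2, 0)
(-3, 0)
(-16, 0)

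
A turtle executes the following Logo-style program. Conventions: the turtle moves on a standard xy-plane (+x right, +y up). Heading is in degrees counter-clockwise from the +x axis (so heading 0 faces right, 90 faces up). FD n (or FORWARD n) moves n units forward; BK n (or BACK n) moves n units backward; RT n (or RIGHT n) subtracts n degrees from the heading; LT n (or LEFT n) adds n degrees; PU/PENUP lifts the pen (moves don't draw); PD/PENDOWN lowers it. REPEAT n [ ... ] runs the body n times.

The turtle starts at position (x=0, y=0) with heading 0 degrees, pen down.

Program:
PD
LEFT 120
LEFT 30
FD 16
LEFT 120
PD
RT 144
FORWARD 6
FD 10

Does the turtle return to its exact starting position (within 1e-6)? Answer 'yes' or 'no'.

Executing turtle program step by step:
Start: pos=(0,0), heading=0, pen down
PD: pen down
LT 120: heading 0 -> 120
LT 30: heading 120 -> 150
FD 16: (0,0) -> (-13.856,8) [heading=150, draw]
LT 120: heading 150 -> 270
PD: pen down
RT 144: heading 270 -> 126
FD 6: (-13.856,8) -> (-17.383,12.854) [heading=126, draw]
FD 10: (-17.383,12.854) -> (-23.261,20.944) [heading=126, draw]
Final: pos=(-23.261,20.944), heading=126, 3 segment(s) drawn

Start position: (0, 0)
Final position: (-23.261, 20.944)
Distance = 31.301; >= 1e-6 -> NOT closed

Answer: no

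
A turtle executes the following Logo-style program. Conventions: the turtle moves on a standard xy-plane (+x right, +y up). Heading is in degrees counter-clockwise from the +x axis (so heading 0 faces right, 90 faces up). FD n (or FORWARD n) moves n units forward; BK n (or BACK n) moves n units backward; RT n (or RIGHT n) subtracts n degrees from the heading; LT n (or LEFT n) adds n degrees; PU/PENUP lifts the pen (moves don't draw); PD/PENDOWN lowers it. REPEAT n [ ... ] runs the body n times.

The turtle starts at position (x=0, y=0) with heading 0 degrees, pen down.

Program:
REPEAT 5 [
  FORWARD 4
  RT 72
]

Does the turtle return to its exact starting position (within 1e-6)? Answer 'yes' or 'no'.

Answer: yes

Derivation:
Executing turtle program step by step:
Start: pos=(0,0), heading=0, pen down
REPEAT 5 [
  -- iteration 1/5 --
  FD 4: (0,0) -> (4,0) [heading=0, draw]
  RT 72: heading 0 -> 288
  -- iteration 2/5 --
  FD 4: (4,0) -> (5.236,-3.804) [heading=288, draw]
  RT 72: heading 288 -> 216
  -- iteration 3/5 --
  FD 4: (5.236,-3.804) -> (2,-6.155) [heading=216, draw]
  RT 72: heading 216 -> 144
  -- iteration 4/5 --
  FD 4: (2,-6.155) -> (-1.236,-3.804) [heading=144, draw]
  RT 72: heading 144 -> 72
  -- iteration 5/5 --
  FD 4: (-1.236,-3.804) -> (0,0) [heading=72, draw]
  RT 72: heading 72 -> 0
]
Final: pos=(0,0), heading=0, 5 segment(s) drawn

Start position: (0, 0)
Final position: (0, 0)
Distance = 0; < 1e-6 -> CLOSED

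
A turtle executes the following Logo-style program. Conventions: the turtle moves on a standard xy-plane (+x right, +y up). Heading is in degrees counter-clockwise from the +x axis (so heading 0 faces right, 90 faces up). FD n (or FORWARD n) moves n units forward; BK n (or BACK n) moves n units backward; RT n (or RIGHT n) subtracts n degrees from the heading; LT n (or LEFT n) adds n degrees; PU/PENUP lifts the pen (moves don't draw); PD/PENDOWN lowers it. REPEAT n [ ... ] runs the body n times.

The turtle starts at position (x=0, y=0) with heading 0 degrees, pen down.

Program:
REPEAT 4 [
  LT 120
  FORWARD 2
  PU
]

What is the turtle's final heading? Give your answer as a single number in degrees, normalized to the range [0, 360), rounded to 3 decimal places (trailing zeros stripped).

Answer: 120

Derivation:
Executing turtle program step by step:
Start: pos=(0,0), heading=0, pen down
REPEAT 4 [
  -- iteration 1/4 --
  LT 120: heading 0 -> 120
  FD 2: (0,0) -> (-1,1.732) [heading=120, draw]
  PU: pen up
  -- iteration 2/4 --
  LT 120: heading 120 -> 240
  FD 2: (-1,1.732) -> (-2,0) [heading=240, move]
  PU: pen up
  -- iteration 3/4 --
  LT 120: heading 240 -> 0
  FD 2: (-2,0) -> (0,0) [heading=0, move]
  PU: pen up
  -- iteration 4/4 --
  LT 120: heading 0 -> 120
  FD 2: (0,0) -> (-1,1.732) [heading=120, move]
  PU: pen up
]
Final: pos=(-1,1.732), heading=120, 1 segment(s) drawn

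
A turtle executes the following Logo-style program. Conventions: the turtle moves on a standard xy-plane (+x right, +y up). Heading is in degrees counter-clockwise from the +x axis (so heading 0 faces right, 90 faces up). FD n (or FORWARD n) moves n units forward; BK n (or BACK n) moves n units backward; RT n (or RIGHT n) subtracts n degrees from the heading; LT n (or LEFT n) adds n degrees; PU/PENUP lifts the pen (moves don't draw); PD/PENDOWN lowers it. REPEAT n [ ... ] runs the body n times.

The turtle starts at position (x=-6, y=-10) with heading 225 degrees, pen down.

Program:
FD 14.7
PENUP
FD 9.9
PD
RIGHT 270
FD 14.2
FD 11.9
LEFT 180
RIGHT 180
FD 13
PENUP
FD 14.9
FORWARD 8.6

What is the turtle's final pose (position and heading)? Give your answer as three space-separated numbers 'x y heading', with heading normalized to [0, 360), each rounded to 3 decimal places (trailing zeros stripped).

Executing turtle program step by step:
Start: pos=(-6,-10), heading=225, pen down
FD 14.7: (-6,-10) -> (-16.394,-20.394) [heading=225, draw]
PU: pen up
FD 9.9: (-16.394,-20.394) -> (-23.395,-27.395) [heading=225, move]
PD: pen down
RT 270: heading 225 -> 315
FD 14.2: (-23.395,-27.395) -> (-13.354,-37.436) [heading=315, draw]
FD 11.9: (-13.354,-37.436) -> (-4.939,-45.85) [heading=315, draw]
LT 180: heading 315 -> 135
RT 180: heading 135 -> 315
FD 13: (-4.939,-45.85) -> (4.253,-55.043) [heading=315, draw]
PU: pen up
FD 14.9: (4.253,-55.043) -> (14.789,-65.579) [heading=315, move]
FD 8.6: (14.789,-65.579) -> (20.87,-71.66) [heading=315, move]
Final: pos=(20.87,-71.66), heading=315, 4 segment(s) drawn

Answer: 20.87 -71.66 315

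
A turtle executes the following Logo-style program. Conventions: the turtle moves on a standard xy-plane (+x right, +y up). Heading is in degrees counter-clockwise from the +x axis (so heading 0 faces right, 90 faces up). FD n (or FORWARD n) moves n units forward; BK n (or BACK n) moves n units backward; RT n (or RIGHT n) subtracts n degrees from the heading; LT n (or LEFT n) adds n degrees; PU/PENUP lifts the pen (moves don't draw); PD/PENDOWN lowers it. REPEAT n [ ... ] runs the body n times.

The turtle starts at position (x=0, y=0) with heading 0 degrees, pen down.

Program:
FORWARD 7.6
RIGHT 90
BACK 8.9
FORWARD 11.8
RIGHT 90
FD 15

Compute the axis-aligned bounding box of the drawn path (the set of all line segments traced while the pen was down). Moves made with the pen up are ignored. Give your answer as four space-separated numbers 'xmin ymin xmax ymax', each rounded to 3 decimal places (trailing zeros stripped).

Executing turtle program step by step:
Start: pos=(0,0), heading=0, pen down
FD 7.6: (0,0) -> (7.6,0) [heading=0, draw]
RT 90: heading 0 -> 270
BK 8.9: (7.6,0) -> (7.6,8.9) [heading=270, draw]
FD 11.8: (7.6,8.9) -> (7.6,-2.9) [heading=270, draw]
RT 90: heading 270 -> 180
FD 15: (7.6,-2.9) -> (-7.4,-2.9) [heading=180, draw]
Final: pos=(-7.4,-2.9), heading=180, 4 segment(s) drawn

Segment endpoints: x in {-7.4, 0, 7.6, 7.6}, y in {-2.9, -2.9, 0, 8.9}
xmin=-7.4, ymin=-2.9, xmax=7.6, ymax=8.9

Answer: -7.4 -2.9 7.6 8.9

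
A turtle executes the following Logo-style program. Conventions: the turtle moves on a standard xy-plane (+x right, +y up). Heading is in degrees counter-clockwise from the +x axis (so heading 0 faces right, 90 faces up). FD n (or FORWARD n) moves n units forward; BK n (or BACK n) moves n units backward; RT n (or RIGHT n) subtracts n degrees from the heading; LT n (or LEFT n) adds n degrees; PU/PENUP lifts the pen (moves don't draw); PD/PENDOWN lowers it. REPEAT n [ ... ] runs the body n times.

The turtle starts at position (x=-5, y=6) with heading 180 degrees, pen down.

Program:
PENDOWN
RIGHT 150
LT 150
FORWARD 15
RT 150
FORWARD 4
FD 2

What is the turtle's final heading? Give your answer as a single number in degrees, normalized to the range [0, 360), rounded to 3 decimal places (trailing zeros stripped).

Executing turtle program step by step:
Start: pos=(-5,6), heading=180, pen down
PD: pen down
RT 150: heading 180 -> 30
LT 150: heading 30 -> 180
FD 15: (-5,6) -> (-20,6) [heading=180, draw]
RT 150: heading 180 -> 30
FD 4: (-20,6) -> (-16.536,8) [heading=30, draw]
FD 2: (-16.536,8) -> (-14.804,9) [heading=30, draw]
Final: pos=(-14.804,9), heading=30, 3 segment(s) drawn

Answer: 30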